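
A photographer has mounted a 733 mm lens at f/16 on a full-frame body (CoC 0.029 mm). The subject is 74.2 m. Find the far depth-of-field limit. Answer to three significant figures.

Hyperfocal distance H = f²/(N·c) + f = 733²/(16 × 0.029) + 733 = 537289/0.464 + 733 ≈ 1158683.4 mm ≈ 1159 m.
Far limit Df = s·(H − f)/(H − s) = 74200 × (1158683.4 − 733) / (1158683.4 − 74200) = 74200 × 1157950.4 / 1084483.4 ≈ 79227 mm ≈ 79.2 m.

79.2 m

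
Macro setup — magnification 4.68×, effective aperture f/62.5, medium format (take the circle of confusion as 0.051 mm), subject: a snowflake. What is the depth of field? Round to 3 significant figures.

0.291 mm

At magnification m, DoF ≈ 2·N_eff·c/m² = 2 × 62.5 × 0.051 / 4.68² = 6.375 / 21.9 ≈ 0.291 mm.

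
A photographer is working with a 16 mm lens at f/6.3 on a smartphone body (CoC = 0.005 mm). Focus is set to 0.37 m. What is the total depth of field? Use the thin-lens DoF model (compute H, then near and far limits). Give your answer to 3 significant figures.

Hyperfocal distance H = f²/(N·c) + f = 16²/(6.3 × 0.005) + 16 = 256/0.0315 + 16 ≈ 8143.0 mm ≈ 8.143 m.
Near limit Dn = s·(H − f)/(H + s − 2f) = 370 × (8143.0 − 16) / (8143.0 + 370 − 2 × 16) = 370 × 8127.0 / 8481.0 ≈ 354.556 mm.
Far limit Df = s·(H − f)/(H − s) = 370 × (8143.0 − 16) / (8143.0 − 370) = 370 × 8127.0 / 7773.0 ≈ 386.851 mm.
Depth of field = Df − Dn = 386.851 − 354.556 ≈ 32.295 mm.

32.3 mm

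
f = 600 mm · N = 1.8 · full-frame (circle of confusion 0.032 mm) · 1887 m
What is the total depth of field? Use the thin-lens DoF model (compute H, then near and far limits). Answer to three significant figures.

Hyperfocal distance H = f²/(N·c) + f = 600²/(1.8 × 0.032) + 600 = 360000/0.0576 + 600 ≈ 6250600.0 mm ≈ 6251 m.
Near limit Dn = s·(H − f)/(H + s − 2f) = 1887000 × (6250600.0 − 600) / (6250600.0 + 1887000 − 2 × 600) = 1887000 × 6250000.0 / 8136400.0 ≈ 1449505 mm.
Far limit Df = s·(H − f)/(H − s) = 1887000 × (6250600.0 − 600) / (6250600.0 − 1887000) = 1887000 × 6250000.0 / 4363600.0 ≈ 2702757 mm.
Depth of field = Df − Dn = 2702757 − 1449505 ≈ 1253252 mm ≈ 1250 m.

1250 m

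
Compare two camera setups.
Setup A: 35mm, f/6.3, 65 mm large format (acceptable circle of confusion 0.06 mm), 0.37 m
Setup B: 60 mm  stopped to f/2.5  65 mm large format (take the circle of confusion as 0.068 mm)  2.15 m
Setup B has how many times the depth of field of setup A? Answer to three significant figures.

5.54

Setup A: H = 35²/(6.3×0.06) + 35 ≈ 3275.7 mm; DoF = Df − Dn = 412.657 − 335.336 ≈ 77.321 mm.
Setup B: H = 60²/(2.5×0.068) + 60 ≈ 21236.5 mm; DoF = Df − Dn = 2385.43 − 1956.87 ≈ 428.56 mm.
Ratio = 428.56 / 77.321 ≈ 5.54.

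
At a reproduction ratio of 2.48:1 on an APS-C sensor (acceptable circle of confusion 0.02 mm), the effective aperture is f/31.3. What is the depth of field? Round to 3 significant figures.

At magnification m, DoF ≈ 2·N_eff·c/m² = 2 × 31.3 × 0.02 / 2.48² = 1.252 / 6.15 ≈ 0.204 mm.

0.204 mm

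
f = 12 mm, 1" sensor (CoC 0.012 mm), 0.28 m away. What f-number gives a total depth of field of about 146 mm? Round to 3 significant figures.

f/11

Write h = H − f = f²/(N·c). The thin-lens limits are Dn = s·h/(h + (s−f)) and Df = s·h/(h − (s−f)), so DoF = Df − Dn = 2·s·(s−f)·h / (h² − (s−f)²).
That is a quadratic in h: DoF·h² − 2·s·(s−f)·h − DoF·(s−f)² = 0 ⇒ h = (s−f)·(s + √(s² + DoF²)) / DoF = 268 × (280 + √(280² + 146²)) / 146 = 268 × (280 + 315.778) / 146 ≈ 1093.6 mm.
Then N = f²/(c·h) = 12² / (0.012 × 1093.6) = 144 / 13.123 ≈ 11.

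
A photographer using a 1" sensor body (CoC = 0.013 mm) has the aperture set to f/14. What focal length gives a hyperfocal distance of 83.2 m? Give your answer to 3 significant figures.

123 mm

From H = f²/(N·c) + f, with f ≪ H: f ≈ √(H·N·c) = √(83200 × 14 × 0.013) = √15142 ≈ 123.1 mm.
The +f correction barely moves this — solving exactly, f² + N·c·f − N·c·H = 0 ⇒ f = (−N·c + √((N·c)² + 4·N·c·H))/2 = (−0.182 + √60570)/2 ≈ 122.96 mm, so f ≈ 123 mm.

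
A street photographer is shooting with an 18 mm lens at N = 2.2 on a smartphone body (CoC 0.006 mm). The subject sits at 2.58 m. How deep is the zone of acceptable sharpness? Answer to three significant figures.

0.545 m

Hyperfocal distance H = f²/(N·c) + f = 18²/(2.2 × 0.006) + 18 = 324/0.0132 + 18 ≈ 24563.5 mm ≈ 24.56 m.
Near limit Dn = s·(H − f)/(H + s − 2f) = 2580 × (24563.5 − 18) / (24563.5 + 2580 − 2 × 18) = 2580 × 24545.5 / 27107.5 ≈ 2336.16 mm.
Far limit Df = s·(H − f)/(H − s) = 2580 × (24563.5 − 18) / (24563.5 − 2580) = 2580 × 24545.5 / 21983.5 ≈ 2880.68 mm.
Depth of field = Df − Dn = 2880.68 − 2336.16 ≈ 544.52 mm ≈ 0.545 m.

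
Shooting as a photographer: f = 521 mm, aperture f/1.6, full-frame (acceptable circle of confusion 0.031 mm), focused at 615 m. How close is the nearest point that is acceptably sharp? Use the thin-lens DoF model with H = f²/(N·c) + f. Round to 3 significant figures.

553 m

Hyperfocal distance H = f²/(N·c) + f = 521²/(1.6 × 0.031) + 521 = 271441/0.0496 + 521 ≈ 5473121.8 mm ≈ 5473 m.
Near limit Dn = s·(H − f)/(H + s − 2f) = 615000 × (5473121.8 − 521) / (5473121.8 + 615000 − 2 × 521) = 615000 × 5472600.8 / 6087079.8 ≈ 552917 mm ≈ 553 m.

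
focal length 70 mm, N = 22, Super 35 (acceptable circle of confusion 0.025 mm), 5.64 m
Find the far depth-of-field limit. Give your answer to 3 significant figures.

Hyperfocal distance H = f²/(N·c) + f = 70²/(22 × 0.025) + 70 = 4900/0.55 + 70 ≈ 8979.1 mm ≈ 8.979 m.
Far limit Df = s·(H − f)/(H − s) = 5640 × (8979.1 − 70) / (8979.1 − 5640) = 5640 × 8909.1 / 3339.1 ≈ 15048 mm ≈ 15.0 m.

15.0 m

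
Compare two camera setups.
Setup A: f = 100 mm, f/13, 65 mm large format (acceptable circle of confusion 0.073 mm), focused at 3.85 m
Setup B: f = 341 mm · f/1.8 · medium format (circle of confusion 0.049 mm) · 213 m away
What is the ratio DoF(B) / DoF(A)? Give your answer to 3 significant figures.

Setup A: H = 100²/(13×0.073) + 100 ≈ 10637.4 mm; DoF = Df − Dn = 5977.1 − 2839.5 ≈ 3137.6 mm.
Setup B: H = 341²/(1.8×0.049) + 341 ≈ 1318719.7 mm; DoF = Df − Dn = 253966 − 183415 ≈ 70551 mm.
Ratio = 70551 / 3137.6 ≈ 22.5.

22.5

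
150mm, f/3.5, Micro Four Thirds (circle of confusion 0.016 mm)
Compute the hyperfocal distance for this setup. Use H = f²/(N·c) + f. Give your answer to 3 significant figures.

Hyperfocal distance H = f²/(N·c) + f = 150²/(3.5 × 0.016) + 150 = 22500/0.056 + 150 ≈ 401935.7 mm ≈ 402 m.

402 m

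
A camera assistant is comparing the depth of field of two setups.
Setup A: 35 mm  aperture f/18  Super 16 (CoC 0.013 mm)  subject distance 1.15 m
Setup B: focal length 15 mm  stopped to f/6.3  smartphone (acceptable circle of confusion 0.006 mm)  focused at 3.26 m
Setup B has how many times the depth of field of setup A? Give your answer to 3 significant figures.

Setup A: H = 35²/(18×0.013) + 35 ≈ 5270.0 mm; DoF = Df − Dn = 1461.22 − 948.07 ≈ 513.15 mm.
Setup B: H = 15²/(6.3×0.006) + 15 ≈ 5967.4 mm; DoF = Df − Dn = 7167.4 − 2109.8 ≈ 5057.6 mm.
Ratio = 5057.6 / 513.15 ≈ 9.86.

9.86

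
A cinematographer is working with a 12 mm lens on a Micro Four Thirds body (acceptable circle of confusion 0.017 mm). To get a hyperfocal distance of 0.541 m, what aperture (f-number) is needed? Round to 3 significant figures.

f/16

Rearrange H = f²/(N·c) + f for N: N = f² / ((H − f)·c).
N = 12² / ((541 − 12) × 0.017) = 144 / 8.993 ≈ 16.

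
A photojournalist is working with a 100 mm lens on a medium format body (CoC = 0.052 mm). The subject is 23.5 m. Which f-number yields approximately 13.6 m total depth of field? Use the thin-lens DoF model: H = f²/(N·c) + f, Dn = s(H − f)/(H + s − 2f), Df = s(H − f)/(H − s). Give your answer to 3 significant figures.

f/2.21

Write h = H − f = f²/(N·c). The thin-lens limits are Dn = s·h/(h + (s−f)) and Df = s·h/(h − (s−f)), so DoF = Df − Dn = 2·s·(s−f)·h / (h² − (s−f)²).
That is a quadratic in h: DoF·h² − 2·s·(s−f)·h − DoF·(s−f)² = 0 ⇒ h = (s−f)·(s + √(s² + DoF²)) / DoF = 23400 × (23500 + √(23500² + 13600²)) / 13600 = 23400 × (23500 + 27151.6) / 13600 ≈ 87151 mm.
Then N = f²/(c·h) = 100² / (0.052 × 87151) = 10000 / 4531.8 ≈ 2.21.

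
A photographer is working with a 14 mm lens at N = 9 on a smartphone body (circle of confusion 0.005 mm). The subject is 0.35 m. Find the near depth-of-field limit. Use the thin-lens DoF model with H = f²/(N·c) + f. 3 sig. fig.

325 mm

Hyperfocal distance H = f²/(N·c) + f = 14²/(9 × 0.005) + 14 = 196/0.045 + 14 ≈ 4369.6 mm ≈ 4.370 m.
Near limit Dn = s·(H − f)/(H + s − 2f) = 350 × (4369.6 − 14) / (4369.6 + 350 − 2 × 14) = 350 × 4355.6 / 4691.6 ≈ 324.93 mm.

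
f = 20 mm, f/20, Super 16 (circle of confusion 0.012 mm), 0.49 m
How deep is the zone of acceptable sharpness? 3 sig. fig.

300 mm

Hyperfocal distance H = f²/(N·c) + f = 20²/(20 × 0.012) + 20 = 400/0.24 + 20 ≈ 1686.7 mm ≈ 1.687 m.
Near limit Dn = s·(H − f)/(H + s − 2f) = 490 × (1686.7 − 20) / (1686.7 + 490 − 2 × 20) = 490 × 1666.7 / 2136.7 ≈ 382.22 mm.
Far limit Df = s·(H − f)/(H − s) = 490 × (1686.7 − 20) / (1686.7 − 490) = 490 × 1666.7 / 1196.7 ≈ 682.45 mm.
Depth of field = Df − Dn = 682.45 − 382.22 ≈ 300.23 mm.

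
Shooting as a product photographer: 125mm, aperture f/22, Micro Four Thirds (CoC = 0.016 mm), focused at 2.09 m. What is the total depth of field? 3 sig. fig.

Hyperfocal distance H = f²/(N·c) + f = 125²/(22 × 0.016) + 125 = 15625/0.352 + 125 ≈ 44514.2 mm ≈ 44.51 m.
Near limit Dn = s·(H − f)/(H + s − 2f) = 2090 × (44514.2 − 125) / (44514.2 + 2090 − 2 × 125) = 2090 × 44389.2 / 46354.2 ≈ 2001.40 mm.
Far limit Df = s·(H − f)/(H − s) = 2090 × (44514.2 − 125) / (44514.2 − 2090) = 2090 × 44389.2 / 42424.2 ≈ 2186.80 mm.
Depth of field = Df − Dn = 2186.80 − 2001.40 ≈ 185.40 mm.

185 mm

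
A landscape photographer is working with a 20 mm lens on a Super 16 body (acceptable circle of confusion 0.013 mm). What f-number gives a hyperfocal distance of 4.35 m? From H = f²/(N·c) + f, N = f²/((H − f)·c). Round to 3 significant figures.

f/7.11

Rearrange H = f²/(N·c) + f for N: N = f² / ((H − f)·c).
N = 20² / ((4350 − 20) × 0.013) = 400 / 56.29 ≈ 7.11.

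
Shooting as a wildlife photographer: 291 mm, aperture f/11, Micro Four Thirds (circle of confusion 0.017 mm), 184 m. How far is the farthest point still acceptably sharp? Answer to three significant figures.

310 m

Hyperfocal distance H = f²/(N·c) + f = 291²/(11 × 0.017) + 291 = 84681/0.187 + 291 ≈ 453130.6 mm ≈ 453.1 m.
Far limit Df = s·(H − f)/(H − s) = 184000 × (453130.6 − 291) / (453130.6 − 184000) = 184000 × 452839.6 / 269130.6 ≈ 309599 mm ≈ 310 m.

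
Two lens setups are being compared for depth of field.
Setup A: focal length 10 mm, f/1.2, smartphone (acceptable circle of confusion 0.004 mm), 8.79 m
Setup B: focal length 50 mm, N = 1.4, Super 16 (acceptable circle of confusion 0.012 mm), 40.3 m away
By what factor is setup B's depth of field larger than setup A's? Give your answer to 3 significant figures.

Setup A: H = 10²/(1.2×0.004) + 10 ≈ 20843.3 mm; DoF = Df − Dn = 15192.9 − 6183.9 ≈ 9009.0 mm.
Setup B: H = 50²/(1.4×0.012) + 50 ≈ 148859.5 mm; DoF = Df − Dn = 55242 − 31720 ≈ 23522 mm.
Ratio = 23522 / 9009.0 ≈ 2.61.

2.61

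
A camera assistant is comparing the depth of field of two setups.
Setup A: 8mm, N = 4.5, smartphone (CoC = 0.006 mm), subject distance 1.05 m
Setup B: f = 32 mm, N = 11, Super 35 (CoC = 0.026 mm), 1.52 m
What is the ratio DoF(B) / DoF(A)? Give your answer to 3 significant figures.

1.33

Setup A: H = 8²/(4.5×0.006) + 8 ≈ 2378.4 mm; DoF = Df − Dn = 1873.6 − 729.4 ≈ 1144.2 mm.
Setup B: H = 32²/(11×0.026) + 32 ≈ 3612.4 mm; DoF = Df − Dn = 2600.9 − 1073.8 ≈ 1527.1 mm.
Ratio = 1527.1 / 1144.2 ≈ 1.33.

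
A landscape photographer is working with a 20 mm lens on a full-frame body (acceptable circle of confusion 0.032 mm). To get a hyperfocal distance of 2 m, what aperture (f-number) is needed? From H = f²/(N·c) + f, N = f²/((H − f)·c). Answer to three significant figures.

Rearrange H = f²/(N·c) + f for N: N = f² / ((H − f)·c).
N = 20² / ((2000 − 20) × 0.032) = 400 / 63.36 ≈ 6.31.

f/6.31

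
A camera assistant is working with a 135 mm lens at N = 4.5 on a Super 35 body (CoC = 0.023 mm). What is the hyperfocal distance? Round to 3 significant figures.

Hyperfocal distance H = f²/(N·c) + f = 135²/(4.5 × 0.023) + 135 = 18225/0.1035 + 135 ≈ 176222.0 mm ≈ 176 m.

176 m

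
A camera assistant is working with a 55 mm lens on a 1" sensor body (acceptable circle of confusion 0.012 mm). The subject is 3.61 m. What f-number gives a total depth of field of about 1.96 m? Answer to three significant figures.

Write h = H − f = f²/(N·c). The thin-lens limits are Dn = s·h/(h + (s−f)) and Df = s·h/(h − (s−f)), so DoF = Df − Dn = 2·s·(s−f)·h / (h² − (s−f)²).
That is a quadratic in h: DoF·h² − 2·s·(s−f)·h − DoF·(s−f)² = 0 ⇒ h = (s−f)·(s + √(s² + DoF²)) / DoF = 3555 × (3610 + √(3610² + 1960²)) / 1960 = 3555 × (3610 + 4107.76) / 1960 ≈ 13998 mm.
Then N = f²/(c·h) = 55² / (0.012 × 13998) = 3025 / 167.98 ≈ 18.

f/18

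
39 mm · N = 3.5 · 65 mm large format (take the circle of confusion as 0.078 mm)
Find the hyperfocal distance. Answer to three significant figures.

5.61 m

Hyperfocal distance H = f²/(N·c) + f = 39²/(3.5 × 0.078) + 39 = 1521/0.273 + 39 ≈ 5610.4 mm ≈ 5.61 m.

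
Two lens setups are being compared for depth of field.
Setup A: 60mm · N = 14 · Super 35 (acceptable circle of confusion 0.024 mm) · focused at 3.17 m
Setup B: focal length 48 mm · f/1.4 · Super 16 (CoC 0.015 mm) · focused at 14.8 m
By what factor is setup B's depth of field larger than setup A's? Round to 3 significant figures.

2.02

Setup A: H = 60²/(14×0.024) + 60 ≈ 10774.3 mm; DoF = Df − Dn = 4466.5 − 2456.9 ≈ 2009.6 mm.
Setup B: H = 48²/(1.4×0.015) + 48 ≈ 109762.3 mm; DoF = Df − Dn = 17099.1 − 13045.9 ≈ 4053.2 mm.
Ratio = 4053.2 / 2009.6 ≈ 2.02.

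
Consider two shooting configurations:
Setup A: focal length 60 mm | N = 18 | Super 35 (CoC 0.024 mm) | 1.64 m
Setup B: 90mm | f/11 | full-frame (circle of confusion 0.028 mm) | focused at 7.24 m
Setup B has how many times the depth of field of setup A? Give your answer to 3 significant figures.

6.59

Setup A: H = 60²/(18×0.024) + 60 ≈ 8393.3 mm; DoF = Df − Dn = 2023.69 − 1378.61 ≈ 645.08 mm.
Setup B: H = 90²/(11×0.028) + 90 ≈ 26388.7 mm; DoF = Df − Dn = 9943.4 − 5692.4 ≈ 4251.0 mm.
Ratio = 4251.0 / 645.08 ≈ 6.59.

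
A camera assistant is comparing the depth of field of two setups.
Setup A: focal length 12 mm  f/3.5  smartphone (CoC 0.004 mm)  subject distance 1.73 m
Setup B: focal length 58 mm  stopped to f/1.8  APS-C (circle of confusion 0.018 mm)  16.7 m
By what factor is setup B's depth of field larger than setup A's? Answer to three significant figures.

Setup A: H = 12²/(3.5×0.004) + 12 ≈ 10297.7 mm; DoF = Df − Dn = 2076.90 − 1482.40 ≈ 594.50 mm.
Setup B: H = 58²/(1.8×0.018) + 58 ≈ 103885.2 mm; DoF = Df − Dn = 19887.7 − 14393.0 ≈ 5494.7 mm.
Ratio = 5494.7 / 594.50 ≈ 9.24.

9.24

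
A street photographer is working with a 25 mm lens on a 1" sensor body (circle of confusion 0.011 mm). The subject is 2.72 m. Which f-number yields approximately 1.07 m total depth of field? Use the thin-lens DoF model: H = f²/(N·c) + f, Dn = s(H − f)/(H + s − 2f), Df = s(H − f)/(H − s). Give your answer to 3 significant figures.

f/4

Write h = H − f = f²/(N·c). The thin-lens limits are Dn = s·h/(h + (s−f)) and Df = s·h/(h − (s−f)), so DoF = Df − Dn = 2·s·(s−f)·h / (h² − (s−f)²).
That is a quadratic in h: DoF·h² − 2·s·(s−f)·h − DoF·(s−f)² = 0 ⇒ h = (s−f)·(s + √(s² + DoF²)) / DoF = 2695 × (2720 + √(2720² + 1070²)) / 1070 = 2695 × (2720 + 2922.89) / 1070 ≈ 14213 mm.
Then N = f²/(c·h) = 25² / (0.011 × 14213) = 625 / 156.34 ≈ 4.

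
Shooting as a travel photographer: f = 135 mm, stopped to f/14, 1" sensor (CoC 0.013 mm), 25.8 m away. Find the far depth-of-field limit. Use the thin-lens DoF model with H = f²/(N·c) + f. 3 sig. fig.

Hyperfocal distance H = f²/(N·c) + f = 135²/(14 × 0.013) + 135 = 18225/0.182 + 135 ≈ 100272.4 mm ≈ 100.3 m.
Far limit Df = s·(H − f)/(H − s) = 25800 × (100272.4 − 135) / (100272.4 − 25800) = 25800 × 100137.4 / 74472.4 ≈ 34691 mm ≈ 34.7 m.

34.7 m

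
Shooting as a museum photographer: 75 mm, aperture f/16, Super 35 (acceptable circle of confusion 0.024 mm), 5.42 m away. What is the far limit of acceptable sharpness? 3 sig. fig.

8.53 m

Hyperfocal distance H = f²/(N·c) + f = 75²/(16 × 0.024) + 75 = 5625/0.384 + 75 ≈ 14723.4 mm ≈ 14.72 m.
Far limit Df = s·(H − f)/(H − s) = 5420 × (14723.4 − 75) / (14723.4 − 5420) = 5420 × 14648.4 / 9303.4 ≈ 8533.9 mm ≈ 8.53 m.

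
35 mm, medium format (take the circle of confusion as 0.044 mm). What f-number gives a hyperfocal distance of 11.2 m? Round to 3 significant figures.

f/2.49

Rearrange H = f²/(N·c) + f for N: N = f² / ((H − f)·c).
N = 35² / ((11200 − 35) × 0.044) = 1225 / 491.3 ≈ 2.49.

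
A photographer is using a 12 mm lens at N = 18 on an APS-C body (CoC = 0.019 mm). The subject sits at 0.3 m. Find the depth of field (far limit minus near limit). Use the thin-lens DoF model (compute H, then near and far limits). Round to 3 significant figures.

0.771 m

Hyperfocal distance H = f²/(N·c) + f = 12²/(18 × 0.019) + 12 = 144/0.342 + 12 ≈ 433.1 mm ≈ 0.433 m.
Near limit Dn = s·(H − f)/(H + s − 2f) = 300 × (433.1 − 12) / (433.1 + 300 − 2 × 12) = 300 × 421.1 / 709.1 ≈ 178.15 mm.
Far limit Df = s·(H − f)/(H − s) = 300 × (433.1 − 12) / (433.1 − 300) = 300 × 421.1 / 133.1 ≈ 949.37 mm.
Depth of field = Df − Dn = 949.37 − 178.15 ≈ 771.22 mm ≈ 0.771 m.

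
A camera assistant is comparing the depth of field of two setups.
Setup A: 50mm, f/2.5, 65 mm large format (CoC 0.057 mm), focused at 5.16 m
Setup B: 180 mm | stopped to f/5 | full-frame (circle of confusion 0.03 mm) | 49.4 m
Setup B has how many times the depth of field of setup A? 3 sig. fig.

Setup A: H = 50²/(2.5×0.057) + 50 ≈ 17593.9 mm; DoF = Df − Dn = 7280.6 − 3996.1 ≈ 3284.5 mm.
Setup B: H = 180²/(5×0.03) + 180 ≈ 216180.0 mm; DoF = Df − Dn = 63979 − 40232 ≈ 23747 mm.
Ratio = 23747 / 3284.5 ≈ 7.23.

7.23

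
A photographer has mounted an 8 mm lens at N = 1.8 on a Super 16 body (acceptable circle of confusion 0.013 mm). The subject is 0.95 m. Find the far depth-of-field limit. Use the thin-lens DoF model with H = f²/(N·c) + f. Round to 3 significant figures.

Hyperfocal distance H = f²/(N·c) + f = 8²/(1.8 × 0.013) + 8 = 64/0.0234 + 8 ≈ 2743.0 mm ≈ 2.743 m.
Far limit Df = s·(H − f)/(H − s) = 950 × (2743.0 − 8) / (2743.0 − 950) = 950 × 2735.0 / 1793.0 ≈ 1449.1 mm ≈ 1.45 m.

1.45 m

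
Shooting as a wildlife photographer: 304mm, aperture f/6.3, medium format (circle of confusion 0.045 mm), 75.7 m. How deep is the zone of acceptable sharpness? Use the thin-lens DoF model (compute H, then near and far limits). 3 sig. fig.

37.0 m

Hyperfocal distance H = f²/(N·c) + f = 304²/(6.3 × 0.045) + 304 = 92416/0.2835 + 304 ≈ 326286.4 mm ≈ 326.3 m.
Near limit Dn = s·(H − f)/(H + s − 2f) = 75700 × (326286.4 − 304) / (326286.4 + 75700 − 2 × 304) = 75700 × 325982.4 / 401378.4 ≈ 61480 mm.
Far limit Df = s·(H − f)/(H − s) = 75700 × (326286.4 − 304) / (326286.4 − 75700) = 75700 × 325982.4 / 250586.4 ≈ 98476 mm.
Depth of field = Df − Dn = 98476 − 61480 ≈ 36996 mm ≈ 37.0 m.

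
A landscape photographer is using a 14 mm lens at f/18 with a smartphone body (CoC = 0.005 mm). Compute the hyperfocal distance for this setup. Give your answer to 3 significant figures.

Hyperfocal distance H = f²/(N·c) + f = 14²/(18 × 0.005) + 14 = 196/0.09 + 14 ≈ 2191.8 mm ≈ 2.19 m.

2.19 m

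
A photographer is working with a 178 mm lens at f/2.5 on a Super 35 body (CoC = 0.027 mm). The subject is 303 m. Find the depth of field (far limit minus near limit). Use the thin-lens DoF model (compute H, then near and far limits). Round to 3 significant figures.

670 m

Hyperfocal distance H = f²/(N·c) + f = 178²/(2.5 × 0.027) + 178 = 31684/0.0675 + 178 ≈ 469570.6 mm ≈ 469.6 m.
Near limit Dn = s·(H − f)/(H + s − 2f) = 303000 × (469570.6 − 178) / (469570.6 + 303000 − 2 × 178) = 303000 × 469392.6 / 772214.6 ≈ 184179 mm.
Far limit Df = s·(H − f)/(H − s) = 303000 × (469570.6 − 178) / (469570.6 − 303000) = 303000 × 469392.6 / 166570.6 ≈ 853848 mm.
Depth of field = Df − Dn = 853848 − 184179 ≈ 669669 mm ≈ 670 m.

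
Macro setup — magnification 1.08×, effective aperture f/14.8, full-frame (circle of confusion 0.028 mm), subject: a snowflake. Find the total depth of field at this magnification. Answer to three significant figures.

At magnification m, DoF ≈ 2·N_eff·c/m² = 2 × 14.8 × 0.028 / 1.08² = 0.8288 / 1.166 ≈ 0.711 mm.

0.711 mm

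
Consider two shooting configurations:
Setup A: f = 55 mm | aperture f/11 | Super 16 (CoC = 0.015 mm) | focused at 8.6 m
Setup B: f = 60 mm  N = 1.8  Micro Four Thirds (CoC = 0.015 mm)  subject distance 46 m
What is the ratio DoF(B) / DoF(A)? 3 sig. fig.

3.51

Setup A: H = 55²/(11×0.015) + 55 ≈ 18388.3 mm; DoF = Df − Dn = 16108 − 5866 ≈ 10242 mm.
Setup B: H = 60²/(1.8×0.015) + 60 ≈ 133393.3 mm; DoF = Df − Dn = 70181 − 34212 ≈ 35969 mm.
Ratio = 35969 / 10242 ≈ 3.51.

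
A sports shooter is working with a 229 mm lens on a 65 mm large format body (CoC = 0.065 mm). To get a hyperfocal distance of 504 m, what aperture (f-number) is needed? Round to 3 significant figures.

Rearrange H = f²/(N·c) + f for N: N = f² / ((H − f)·c).
N = 229² / ((504000 − 229) × 0.065) = 52441 / 32745 ≈ 1.60.

f/1.60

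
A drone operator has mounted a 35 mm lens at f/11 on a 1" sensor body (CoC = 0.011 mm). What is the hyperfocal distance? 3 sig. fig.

Hyperfocal distance H = f²/(N·c) + f = 35²/(11 × 0.011) + 35 = 1225/0.121 + 35 ≈ 10159.0 mm ≈ 10.2 m.

10.2 m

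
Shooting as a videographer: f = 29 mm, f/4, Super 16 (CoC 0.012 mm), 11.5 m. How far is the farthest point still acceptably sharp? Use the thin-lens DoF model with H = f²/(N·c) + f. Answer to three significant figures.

Hyperfocal distance H = f²/(N·c) + f = 29²/(4 × 0.012) + 29 = 841/0.048 + 29 ≈ 17549.8 mm ≈ 17.55 m.
Far limit Df = s·(H − f)/(H − s) = 11500 × (17549.8 − 29) / (17549.8 − 11500) = 11500 × 17520.8 / 6049.8 ≈ 33305 mm ≈ 33.3 m.

33.3 m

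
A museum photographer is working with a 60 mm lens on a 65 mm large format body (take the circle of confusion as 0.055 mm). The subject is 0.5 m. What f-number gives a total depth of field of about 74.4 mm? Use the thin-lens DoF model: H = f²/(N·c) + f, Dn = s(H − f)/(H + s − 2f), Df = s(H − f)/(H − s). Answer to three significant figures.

f/11

Write h = H − f = f²/(N·c). The thin-lens limits are Dn = s·h/(h + (s−f)) and Df = s·h/(h − (s−f)), so DoF = Df − Dn = 2·s·(s−f)·h / (h² − (s−f)²).
That is a quadratic in h: DoF·h² − 2·s·(s−f)·h − DoF·(s−f)² = 0 ⇒ h = (s−f)·(s + √(s² + DoF²)) / DoF = 440 × (500 + √(500² + 74.4²)) / 74.4 = 440 × (500 + 505.505) / 74.4 ≈ 5946.5 mm.
Then N = f²/(c·h) = 60² / (0.055 × 5946.5) = 3600 / 327.06 ≈ 11.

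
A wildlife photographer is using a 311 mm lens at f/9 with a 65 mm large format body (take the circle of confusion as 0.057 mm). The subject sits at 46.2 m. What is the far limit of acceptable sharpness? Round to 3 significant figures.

Hyperfocal distance H = f²/(N·c) + f = 311²/(9 × 0.057) + 311 = 96721/0.513 + 311 ≈ 188851.0 mm ≈ 188.9 m.
Far limit Df = s·(H − f)/(H − s) = 46200 × (188851.0 − 311) / (188851.0 − 46200) = 46200 × 188540.0 / 142651.0 ≈ 61062 mm ≈ 61.1 m.

61.1 m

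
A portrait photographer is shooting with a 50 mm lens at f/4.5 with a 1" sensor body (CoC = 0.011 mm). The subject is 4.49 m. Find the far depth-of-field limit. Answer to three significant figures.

4.92 m

Hyperfocal distance H = f²/(N·c) + f = 50²/(4.5 × 0.011) + 50 = 2500/0.0495 + 50 ≈ 50555.1 mm ≈ 50.56 m.
Far limit Df = s·(H − f)/(H − s) = 4490 × (50555.1 − 50) / (50555.1 − 4490) = 4490 × 50505.1 / 46065.1 ≈ 4922.8 mm ≈ 4.92 m.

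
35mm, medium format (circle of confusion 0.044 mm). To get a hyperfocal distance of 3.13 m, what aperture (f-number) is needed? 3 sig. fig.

Rearrange H = f²/(N·c) + f for N: N = f² / ((H − f)·c).
N = 35² / ((3130 − 35) × 0.044) = 1225 / 136.2 ≈ 9.

f/9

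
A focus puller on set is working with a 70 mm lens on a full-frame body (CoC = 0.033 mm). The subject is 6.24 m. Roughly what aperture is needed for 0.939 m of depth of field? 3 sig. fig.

Write h = H − f = f²/(N·c). The thin-lens limits are Dn = s·h/(h + (s−f)) and Df = s·h/(h − (s−f)), so DoF = Df − Dn = 2·s·(s−f)·h / (h² − (s−f)²).
That is a quadratic in h: DoF·h² − 2·s·(s−f)·h − DoF·(s−f)² = 0 ⇒ h = (s−f)·(s + √(s² + DoF²)) / DoF = 6170 × (6240 + √(6240² + 939²)) / 939 = 6170 × (6240 + 6310.26) / 939 ≈ 82465 mm.
Then N = f²/(c·h) = 70² / (0.033 × 82465) = 4900 / 2721.4 ≈ 1.80.

f/1.80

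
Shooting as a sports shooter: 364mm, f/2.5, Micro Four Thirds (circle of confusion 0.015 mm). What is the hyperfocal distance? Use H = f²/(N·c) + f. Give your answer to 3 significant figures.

3530 m

Hyperfocal distance H = f²/(N·c) + f = 364²/(2.5 × 0.015) + 364 = 132496/0.0375 + 364 ≈ 3533590.7 mm ≈ 3530 m.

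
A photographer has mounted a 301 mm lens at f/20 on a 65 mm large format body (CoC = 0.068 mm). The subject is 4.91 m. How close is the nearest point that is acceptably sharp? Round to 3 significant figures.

Hyperfocal distance H = f²/(N·c) + f = 301²/(20 × 0.068) + 301 = 90601/1.36 + 301 ≈ 66919.4 mm ≈ 66.92 m.
Near limit Dn = s·(H − f)/(H + s − 2f) = 4910 × (66919.4 − 301) / (66919.4 + 4910 − 2 × 301) = 4910 × 66618.4 / 71227.4 ≈ 4592.3 mm ≈ 4.59 m.

4.59 m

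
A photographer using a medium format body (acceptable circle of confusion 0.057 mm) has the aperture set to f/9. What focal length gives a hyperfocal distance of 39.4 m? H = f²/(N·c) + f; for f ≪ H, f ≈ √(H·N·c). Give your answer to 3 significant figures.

142 mm

From H = f²/(N·c) + f, with f ≪ H: f ≈ √(H·N·c) = √(39400 × 9 × 0.057) = √20212 ≈ 142.2 mm.
The +f correction barely moves this — solving exactly, f² + N·c·f − N·c·H = 0 ⇒ f = (−N·c + √((N·c)² + 4·N·c·H))/2 = (−0.513 + √80849)/2 ≈ 141.91 mm, so f ≈ 142 mm.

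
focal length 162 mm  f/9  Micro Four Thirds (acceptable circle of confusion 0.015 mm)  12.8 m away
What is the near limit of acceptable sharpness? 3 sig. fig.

Hyperfocal distance H = f²/(N·c) + f = 162²/(9 × 0.015) + 162 = 26244/0.135 + 162 ≈ 194562.0 mm ≈ 194.6 m.
Near limit Dn = s·(H − f)/(H + s − 2f) = 12800 × (194562.0 − 162) / (194562.0 + 12800 − 2 × 162) = 12800 × 194400.0 / 207038.0 ≈ 12019 mm ≈ 12.0 m.

12.0 m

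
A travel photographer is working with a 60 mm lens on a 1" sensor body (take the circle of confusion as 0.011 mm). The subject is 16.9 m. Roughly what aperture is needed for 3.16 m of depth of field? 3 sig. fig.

Write h = H − f = f²/(N·c). The thin-lens limits are Dn = s·h/(h + (s−f)) and Df = s·h/(h − (s−f)), so DoF = Df − Dn = 2·s·(s−f)·h / (h² − (s−f)²).
That is a quadratic in h: DoF·h² − 2·s·(s−f)·h − DoF·(s−f)² = 0 ⇒ h = (s−f)·(s + √(s² + DoF²)) / DoF = 16840 × (16900 + √(16900² + 3160²)) / 3160 = 16840 × (16900 + 17192.9) / 3160 ≈ 181685 mm.
Then N = f²/(c·h) = 60² / (0.011 × 181685) = 3600 / 1998.5 ≈ 1.80.

f/1.80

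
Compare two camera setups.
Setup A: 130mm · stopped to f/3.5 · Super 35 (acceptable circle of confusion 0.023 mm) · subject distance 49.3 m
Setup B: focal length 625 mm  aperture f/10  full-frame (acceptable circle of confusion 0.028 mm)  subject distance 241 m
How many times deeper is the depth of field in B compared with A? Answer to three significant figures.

Setup A: H = 130²/(3.5×0.023) + 130 ≈ 210067.9 mm; DoF = Df − Dn = 64378 − 39945 ≈ 24433 mm.
Setup B: H = 625²/(10×0.028) + 625 ≈ 1395714.3 mm; DoF = Df − Dn = 291169 − 205579 ≈ 85590 mm.
Ratio = 85590 / 24433 ≈ 3.50.

3.50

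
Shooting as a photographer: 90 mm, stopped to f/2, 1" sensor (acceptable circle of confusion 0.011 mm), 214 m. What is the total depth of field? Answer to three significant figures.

375 m

Hyperfocal distance H = f²/(N·c) + f = 90²/(2 × 0.011) + 90 = 8100/0.022 + 90 ≈ 368271.8 mm ≈ 368.3 m.
Near limit Dn = s·(H − f)/(H + s − 2f) = 214000 × (368271.8 − 90) / (368271.8 + 214000 − 2 × 90) = 214000 × 368181.8 / 582091.8 ≈ 135358 mm.
Far limit Df = s·(H − f)/(H − s) = 214000 × (368271.8 − 90) / (368271.8 − 214000) = 214000 × 368181.8 / 154271.8 ≈ 510728 mm.
Depth of field = Df − Dn = 510728 − 135358 ≈ 375370 mm ≈ 375 m.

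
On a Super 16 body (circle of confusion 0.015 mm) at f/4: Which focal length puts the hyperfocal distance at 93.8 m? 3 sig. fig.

75.0 mm

From H = f²/(N·c) + f, with f ≪ H: f ≈ √(H·N·c) = √(93800 × 4 × 0.015) = √5628.0 ≈ 75.02 mm.
The +f correction barely moves this — solving exactly, f² + N·c·f − N·c·H = 0 ⇒ f = (−N·c + √((N·c)² + 4·N·c·H))/2 = (−0.06 + √22512)/2 ≈ 74.990 mm, so f ≈ 75.0 mm.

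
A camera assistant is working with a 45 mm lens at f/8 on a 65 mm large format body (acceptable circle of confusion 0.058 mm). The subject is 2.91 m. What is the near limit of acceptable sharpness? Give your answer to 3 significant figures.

Hyperfocal distance H = f²/(N·c) + f = 45²/(8 × 0.058) + 45 = 2025/0.464 + 45 ≈ 4409.2 mm ≈ 4.409 m.
Near limit Dn = s·(H − f)/(H + s − 2f) = 2910 × (4409.2 − 45) / (4409.2 + 2910 − 2 × 45) = 2910 × 4364.2 / 7229.2 ≈ 1756.7 mm ≈ 1.76 m.

1.76 m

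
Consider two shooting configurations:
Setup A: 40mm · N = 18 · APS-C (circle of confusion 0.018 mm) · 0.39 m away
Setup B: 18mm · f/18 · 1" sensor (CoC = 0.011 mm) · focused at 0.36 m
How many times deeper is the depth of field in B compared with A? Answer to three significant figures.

Setup A: H = 40²/(18×0.018) + 40 ≈ 4978.3 mm; DoF = Df − Dn = 419.750 − 364.188 ≈ 55.562 mm.
Setup B: H = 18²/(18×0.011) + 18 ≈ 1654.4 mm; DoF = Df − Dn = 455.12 − 297.77 ≈ 157.35 mm.
Ratio = 157.35 / 55.562 ≈ 2.83.

2.83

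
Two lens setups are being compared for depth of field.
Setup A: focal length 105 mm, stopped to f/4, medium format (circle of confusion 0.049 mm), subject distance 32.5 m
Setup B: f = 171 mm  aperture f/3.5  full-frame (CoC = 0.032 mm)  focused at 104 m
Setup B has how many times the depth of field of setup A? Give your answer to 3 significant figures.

Setup A: H = 105²/(4×0.049) + 105 ≈ 56355.0 mm; DoF = Df − Dn = 76635 − 20623 ≈ 56012 mm.
Setup B: H = 171²/(3.5×0.032) + 171 ≈ 261251.4 mm; DoF = Df − Dn = 172669 − 74408 ≈ 98261 mm.
Ratio = 98261 / 56012 ≈ 1.75.

1.75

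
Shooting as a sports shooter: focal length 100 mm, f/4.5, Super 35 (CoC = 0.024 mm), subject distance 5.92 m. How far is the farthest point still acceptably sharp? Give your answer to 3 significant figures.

6.32 m

Hyperfocal distance H = f²/(N·c) + f = 100²/(4.5 × 0.024) + 100 = 10000/0.108 + 100 ≈ 92692.6 mm ≈ 92.69 m.
Far limit Df = s·(H − f)/(H − s) = 5920 × (92692.6 − 100) / (92692.6 − 5920) = 5920 × 92592.6 / 86772.6 ≈ 6317.1 mm ≈ 6.32 m.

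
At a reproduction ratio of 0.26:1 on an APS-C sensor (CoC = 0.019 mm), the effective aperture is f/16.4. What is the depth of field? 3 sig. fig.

At magnification m, DoF ≈ 2·N_eff·c/m² = 2 × 16.4 × 0.019 / 0.26² = 0.6232 / 0.0676 ≈ 9.22 mm.

9.22 mm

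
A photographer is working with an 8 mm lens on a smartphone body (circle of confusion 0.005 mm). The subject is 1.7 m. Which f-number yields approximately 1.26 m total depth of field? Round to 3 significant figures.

Write h = H − f = f²/(N·c). The thin-lens limits are Dn = s·h/(h + (s−f)) and Df = s·h/(h − (s−f)), so DoF = Df − Dn = 2·s·(s−f)·h / (h² − (s−f)²).
That is a quadratic in h: DoF·h² − 2·s·(s−f)·h − DoF·(s−f)² = 0 ⇒ h = (s−f)·(s + √(s² + DoF²)) / DoF = 1692 × (1700 + √(1700² + 1260²)) / 1260 = 1692 × (1700 + 2116.03) / 1260 ≈ 5124.4 mm.
Then N = f²/(c·h) = 8² / (0.005 × 5124.4) = 64 / 25.622 ≈ 2.50.

f/2.50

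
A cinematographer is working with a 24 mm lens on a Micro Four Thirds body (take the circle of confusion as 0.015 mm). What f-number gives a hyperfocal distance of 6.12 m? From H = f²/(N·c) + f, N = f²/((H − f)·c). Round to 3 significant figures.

Rearrange H = f²/(N·c) + f for N: N = f² / ((H − f)·c).
N = 24² / ((6120 − 24) × 0.015) = 576 / 91.44 ≈ 6.30.

f/6.30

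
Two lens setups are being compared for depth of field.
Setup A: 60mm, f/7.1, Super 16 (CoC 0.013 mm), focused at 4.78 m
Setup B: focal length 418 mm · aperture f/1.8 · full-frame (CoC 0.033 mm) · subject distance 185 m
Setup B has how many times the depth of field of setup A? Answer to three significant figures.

19.9

Setup A: H = 60²/(7.1×0.013) + 60 ≈ 39063.3 mm; DoF = Df − Dn = 5438.1 − 4264.0 ≈ 1174.1 mm.
Setup B: H = 418²/(1.8×0.033) + 418 ≈ 2941899.5 mm; DoF = Df − Dn = 197386 − 174076 ≈ 23310 mm.
Ratio = 23310 / 1174.1 ≈ 19.9.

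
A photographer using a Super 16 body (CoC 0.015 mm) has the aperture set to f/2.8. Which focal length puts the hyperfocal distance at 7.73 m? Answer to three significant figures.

From H = f²/(N·c) + f, with f ≪ H: f ≈ √(H·N·c) = √(7730 × 2.8 × 0.015) = √324.66 ≈ 18.02 mm.
The +f correction barely moves this — solving exactly, f² + N·c·f − N·c·H = 0 ⇒ f = (−N·c + √((N·c)² + 4·N·c·H))/2 = (−0.042 + √1298.6)/2 ≈ 17.997 mm, so f ≈ 18.0 mm.

18.0 mm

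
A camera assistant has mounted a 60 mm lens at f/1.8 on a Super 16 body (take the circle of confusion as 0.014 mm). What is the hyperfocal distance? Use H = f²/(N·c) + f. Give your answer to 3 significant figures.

143 m

Hyperfocal distance H = f²/(N·c) + f = 60²/(1.8 × 0.014) + 60 = 3600/0.0252 + 60 ≈ 142917.1 mm ≈ 143 m.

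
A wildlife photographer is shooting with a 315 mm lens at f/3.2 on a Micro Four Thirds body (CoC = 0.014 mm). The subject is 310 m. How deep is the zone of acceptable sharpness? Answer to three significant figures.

88.4 m

Hyperfocal distance H = f²/(N·c) + f = 315²/(3.2 × 0.014) + 315 = 99225/0.0448 + 315 ≈ 2215158.7 mm ≈ 2215 m.
Near limit Dn = s·(H − f)/(H + s − 2f) = 310000 × (2215158.7 − 315) / (2215158.7 + 310000 − 2 × 315) = 310000 × 2214843.7 / 2524528.7 ≈ 271972 mm.
Far limit Df = s·(H − f)/(H − s) = 310000 × (2215158.7 − 315) / (2215158.7 − 310000) = 310000 × 2214843.7 / 1905158.7 ≈ 360391 mm.
Depth of field = Df − Dn = 360391 − 271972 ≈ 88419 mm ≈ 88.4 m.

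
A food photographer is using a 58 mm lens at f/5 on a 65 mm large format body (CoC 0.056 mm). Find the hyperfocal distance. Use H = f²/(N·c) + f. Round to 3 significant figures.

12.1 m

Hyperfocal distance H = f²/(N·c) + f = 58²/(5 × 0.056) + 58 = 3364/0.28 + 58 ≈ 12072.3 mm ≈ 12.1 m.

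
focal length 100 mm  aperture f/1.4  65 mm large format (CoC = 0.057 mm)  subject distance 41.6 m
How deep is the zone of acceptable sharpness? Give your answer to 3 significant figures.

Hyperfocal distance H = f²/(N·c) + f = 100²/(1.4 × 0.057) + 100 = 10000/0.0798 + 100 ≈ 125413.3 mm ≈ 125.4 m.
Near limit Dn = s·(H − f)/(H + s − 2f) = 41600 × (125413.3 − 100) / (125413.3 + 41600 − 2 × 100) = 41600 × 125313.3 / 166813.3 ≈ 31251 mm.
Far limit Df = s·(H − f)/(H − s) = 41600 × (125413.3 − 100) / (125413.3 − 41600) = 41600 × 125313.3 / 83813.3 ≈ 62198 mm.
Depth of field = Df − Dn = 62198 − 31251 ≈ 30947 mm ≈ 30.9 m.

30.9 m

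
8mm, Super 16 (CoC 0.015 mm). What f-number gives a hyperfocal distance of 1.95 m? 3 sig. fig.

Rearrange H = f²/(N·c) + f for N: N = f² / ((H − f)·c).
N = 8² / ((1950 − 8) × 0.015) = 64 / 29.13 ≈ 2.20.

f/2.20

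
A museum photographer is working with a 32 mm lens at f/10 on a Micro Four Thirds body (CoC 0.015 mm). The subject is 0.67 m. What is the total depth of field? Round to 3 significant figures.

Hyperfocal distance H = f²/(N·c) + f = 32²/(10 × 0.015) + 32 = 1024/0.15 + 32 ≈ 6858.7 mm ≈ 6.859 m.
Near limit Dn = s·(H − f)/(H + s − 2f) = 670 × (6858.7 − 32) / (6858.7 + 670 − 2 × 32) = 670 × 6826.7 / 7464.7 ≈ 612.74 mm.
Far limit Df = s·(H − f)/(H − s) = 670 × (6858.7 − 32) / (6858.7 − 670) = 670 × 6826.7 / 6188.7 ≈ 739.07 mm.
Depth of field = Df − Dn = 739.07 − 612.74 ≈ 126.33 mm.

126 mm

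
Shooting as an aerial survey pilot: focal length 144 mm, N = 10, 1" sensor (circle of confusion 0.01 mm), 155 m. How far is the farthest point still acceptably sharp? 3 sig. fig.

612 m

Hyperfocal distance H = f²/(N·c) + f = 144²/(10 × 0.01) + 144 = 20736/0.1 + 144 ≈ 207504.0 mm ≈ 207.5 m.
Far limit Df = s·(H − f)/(H − s) = 155000 × (207504.0 − 144) / (207504.0 − 155000) = 155000 × 207360.0 / 52504.0 ≈ 612159 mm ≈ 612 m.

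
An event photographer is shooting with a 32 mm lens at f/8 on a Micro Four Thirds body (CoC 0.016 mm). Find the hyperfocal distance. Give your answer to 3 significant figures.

8.03 m

Hyperfocal distance H = f²/(N·c) + f = 32²/(8 × 0.016) + 32 = 1024/0.128 + 32 ≈ 8032.0 mm ≈ 8.03 m.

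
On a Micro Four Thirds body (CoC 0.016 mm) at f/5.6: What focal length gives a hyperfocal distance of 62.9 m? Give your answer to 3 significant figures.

75.0 mm

From H = f²/(N·c) + f, with f ≪ H: f ≈ √(H·N·c) = √(62900 × 5.6 × 0.016) = √5635.8 ≈ 75.07 mm.
Exact: f² + N·c·f − N·c·H = 0 ⇒ f = (−N·c + √((N·c)² + 4·N·c·H))/2 = (−0.0896 + √22543)/2 ≈ 75.027 mm ≈ 75.0 mm.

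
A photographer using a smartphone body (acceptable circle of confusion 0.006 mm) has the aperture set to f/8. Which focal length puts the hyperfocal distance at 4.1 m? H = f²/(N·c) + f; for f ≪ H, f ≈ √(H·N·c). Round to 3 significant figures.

From H = f²/(N·c) + f, with f ≪ H: f ≈ √(H·N·c) = √(4100 × 8 × 0.006) = √196.80 ≈ 14.03 mm.
The +f correction barely moves this — solving exactly, f² + N·c·f − N·c·H = 0 ⇒ f = (−N·c + √((N·c)² + 4·N·c·H))/2 = (−0.048 + √787.20)/2 ≈ 14.005 mm, so f ≈ 14.0 mm.

14.0 mm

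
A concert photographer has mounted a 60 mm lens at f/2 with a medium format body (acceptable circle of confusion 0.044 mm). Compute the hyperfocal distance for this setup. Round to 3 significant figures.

41.0 m

Hyperfocal distance H = f²/(N·c) + f = 60²/(2 × 0.044) + 60 = 3600/0.088 + 60 ≈ 40969.1 mm ≈ 41.0 m.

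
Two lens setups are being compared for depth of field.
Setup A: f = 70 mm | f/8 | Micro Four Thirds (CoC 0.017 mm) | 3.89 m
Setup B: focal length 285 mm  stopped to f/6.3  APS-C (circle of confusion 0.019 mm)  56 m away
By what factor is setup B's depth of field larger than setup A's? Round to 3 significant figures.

Setup A: H = 70²/(8×0.017) + 70 ≈ 36099.4 mm; DoF = Df − Dn = 4351.35 − 3517.10 ≈ 834.25 mm.
Setup B: H = 285²/(6.3×0.019) + 285 ≈ 678856.4 mm; DoF = Df − Dn = 61009.2 − 51750.9 ≈ 9258.3 mm.
Ratio = 9258.3 / 834.25 ≈ 11.1.

11.1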